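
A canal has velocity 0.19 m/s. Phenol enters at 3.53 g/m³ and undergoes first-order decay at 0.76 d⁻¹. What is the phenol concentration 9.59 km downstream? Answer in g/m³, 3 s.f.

Travel time t = 9.59 km / 0.19 m/s = 9590/0.19 = 5.047e+04 s = 0.5842 d.
First-order decay: C = 3.53·exp(−0.76·0.5842) = 3.53·0.6415 = 2.264 g/m³.

2.26 g/m³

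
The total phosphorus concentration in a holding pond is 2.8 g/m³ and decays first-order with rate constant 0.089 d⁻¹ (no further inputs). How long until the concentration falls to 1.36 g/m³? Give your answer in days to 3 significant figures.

8.11 d

t = ln(C₀/C)/k = ln(2.8/1.36)/0.089 = 0.7221/0.089 = 8.114 d.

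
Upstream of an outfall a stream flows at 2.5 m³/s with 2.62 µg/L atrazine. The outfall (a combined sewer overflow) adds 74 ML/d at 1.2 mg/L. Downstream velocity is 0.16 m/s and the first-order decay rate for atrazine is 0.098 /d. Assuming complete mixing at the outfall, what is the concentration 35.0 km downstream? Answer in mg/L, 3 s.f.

74 ML/d = 0.8565 m³/s.
2.62 µg/L = 0.00262 mg/L.
After complete mixing, C₀ = (0.8565·1.2 + 2.5·0.00262) / 3.356 = 0.3082 mg/L.
Travel time t = 3.5e+04 m / 0.16 m/s = 2.188e+05 s = 2.532 d.
C = 0.3082·exp(−0.098·2.532) = 0.3082·0.7803 = 0.2404 mg/L.

0.240 mg/L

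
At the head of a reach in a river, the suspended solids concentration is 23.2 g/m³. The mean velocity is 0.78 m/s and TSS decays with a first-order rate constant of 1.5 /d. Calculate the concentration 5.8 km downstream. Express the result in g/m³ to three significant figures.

20.4 g/m³

Travel time t = 5.8 km / 0.78 m/s = 5800/0.78 = 7436 s = 0.08606 d.
First-order decay: C = 23.2·exp(−1.5·0.08606) = 23.2·0.8789 = 20.39 g/m³.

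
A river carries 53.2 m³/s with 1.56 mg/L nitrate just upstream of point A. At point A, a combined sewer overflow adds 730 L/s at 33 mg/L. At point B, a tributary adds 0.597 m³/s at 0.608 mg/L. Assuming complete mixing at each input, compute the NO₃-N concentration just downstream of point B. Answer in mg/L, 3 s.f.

730 L/s = 0.73 m³/s.
After input A: C = (53.2·1.56 + 0.73·33) / 53.93 = 1.986 mg/L.
After input B: C = (53.93·1.986 + 0.597·0.608) / 54.53 = 1.97 mg/L.

1.97 mg/L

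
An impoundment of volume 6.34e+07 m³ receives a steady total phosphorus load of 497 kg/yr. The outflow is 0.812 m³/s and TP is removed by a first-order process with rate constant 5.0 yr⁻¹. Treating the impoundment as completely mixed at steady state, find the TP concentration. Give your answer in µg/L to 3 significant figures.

Outflow Q = 0.812 m³/s × 3.156e+07 s/yr = 2.562e+07 m³/yr.
Steady-state CSTR mass balance: W = Q·C + k·V·C, so C = W/(Q + kV).
Q + kV = 2.562e+07 + 5.0·6.34e+07 = 3.426e+08 m³/yr.
C = 497/3.426e+08 = 1.451e-06 kg/m³ = 0.001451 mg/L = 1.451 µg/L.

1.45 µg/L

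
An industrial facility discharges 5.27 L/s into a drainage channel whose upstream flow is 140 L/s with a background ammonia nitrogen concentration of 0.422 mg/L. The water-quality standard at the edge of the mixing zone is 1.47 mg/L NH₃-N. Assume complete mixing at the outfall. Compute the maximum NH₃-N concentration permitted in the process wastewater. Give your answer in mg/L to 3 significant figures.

5.27 L/s = 0.00527 m³/s.
140 L/s = 0.14 m³/s.
Mass balance: 1.47·0.1453 = 0.00527·Cₑ + 0.14·0.422.
Cₑ = (0.2135 − 0.05908) / 0.00527 = 29.31 mg/L.

29.3 mg/L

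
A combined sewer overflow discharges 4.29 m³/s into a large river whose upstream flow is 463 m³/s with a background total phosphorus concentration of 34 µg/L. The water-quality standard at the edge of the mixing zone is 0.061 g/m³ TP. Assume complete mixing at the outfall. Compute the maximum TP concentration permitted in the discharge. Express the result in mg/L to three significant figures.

2.97 mg/L

34 µg/L = 0.034 mg/L.
Mass balance: 0.061·467.3 = 4.29·Cₑ + 463·0.034.
Cₑ = (28.5 − 15.74) / 4.29 = 2.975 mg/L.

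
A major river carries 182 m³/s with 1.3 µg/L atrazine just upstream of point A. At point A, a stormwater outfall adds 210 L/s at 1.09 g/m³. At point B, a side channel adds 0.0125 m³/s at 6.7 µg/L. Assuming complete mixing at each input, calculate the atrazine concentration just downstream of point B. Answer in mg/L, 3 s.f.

1.3 µg/L = 0.0013 mg/L.
210 L/s = 0.21 m³/s.
After input A: C = (182·0.0013 + 0.21·1.09) / 182.2 = 0.002555 mg/L.
6.7 µg/L = 0.0067 mg/L.
After input B: C = (182.2·0.002555 + 0.0125·0.0067) / 182.2 = 0.002555 mg/L.

0.00256 mg/L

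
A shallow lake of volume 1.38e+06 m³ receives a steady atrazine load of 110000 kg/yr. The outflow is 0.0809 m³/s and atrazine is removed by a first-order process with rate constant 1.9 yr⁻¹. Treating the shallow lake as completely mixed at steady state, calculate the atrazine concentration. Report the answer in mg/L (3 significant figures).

21.3 mg/L

Outflow Q = 0.0809 m³/s × 3.156e+07 s/yr = 2.553e+06 m³/yr.
Steady-state CSTR mass balance: W = Q·C + k·V·C, so C = W/(Q + kV).
Q + kV = 2.553e+06 + 1.9·1.38e+06 = 5.175e+06 m³/yr.
C = 110000/5.175e+06 = 0.02126 kg/m³ = 21.26 mg/L.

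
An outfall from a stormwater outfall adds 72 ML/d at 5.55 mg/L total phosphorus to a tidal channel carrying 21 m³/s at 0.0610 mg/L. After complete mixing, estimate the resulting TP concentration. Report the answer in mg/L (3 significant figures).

0.271 mg/L

72 ML/d = 0.8333 m³/s.
By mass balance at complete mixing, C = (0.8333·5.55 + 21·0.061) / (0.8333 + 21) = 5.906/21.83 = 0.2705 mg/L.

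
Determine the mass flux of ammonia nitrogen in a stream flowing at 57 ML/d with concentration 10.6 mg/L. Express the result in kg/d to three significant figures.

57 ML/d = 0.6597 m³/s.
Mass flux = Q·C = 0.6597 m³/s × 10.6 g/m³ = 6.993 g/s.
= 6.993 g/s × 86.4 = 604.2 kg/d.

604 kg/d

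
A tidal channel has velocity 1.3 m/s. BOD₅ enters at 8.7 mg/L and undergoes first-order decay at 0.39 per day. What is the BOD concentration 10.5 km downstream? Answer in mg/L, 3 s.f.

8.39 mg/L

Travel time t = 10.5 km / 1.3 m/s = 1.05e+04/1.3 = 8077 s = 0.09348 d.
First-order decay: C = 8.7·exp(−0.39·0.09348) = 8.7·0.9642 = 8.389 mg/L.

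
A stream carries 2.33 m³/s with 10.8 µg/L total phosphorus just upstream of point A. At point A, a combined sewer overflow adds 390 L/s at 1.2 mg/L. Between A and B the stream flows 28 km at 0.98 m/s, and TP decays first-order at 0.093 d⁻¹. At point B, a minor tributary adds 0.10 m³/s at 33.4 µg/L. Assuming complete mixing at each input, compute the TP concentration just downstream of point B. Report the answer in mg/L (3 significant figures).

10.8 µg/L = 0.0108 mg/L.
390 L/s = 0.39 m³/s.
After input A: C = (2.33·0.0108 + 0.39·1.2) / 2.72 = 0.1813 mg/L.
Over the 28 km reach to input B (t = 2.857e+04 s = 0.3307 d), decay gives C = 0.1813·exp(−0.093·0.3307) = 0.1758 mg/L.
33.4 µg/L = 0.0334 mg/L.
After input B: C = (2.72·0.1758 + 0.1·0.0334) / 2.82 = 0.1708 mg/L.

0.171 mg/L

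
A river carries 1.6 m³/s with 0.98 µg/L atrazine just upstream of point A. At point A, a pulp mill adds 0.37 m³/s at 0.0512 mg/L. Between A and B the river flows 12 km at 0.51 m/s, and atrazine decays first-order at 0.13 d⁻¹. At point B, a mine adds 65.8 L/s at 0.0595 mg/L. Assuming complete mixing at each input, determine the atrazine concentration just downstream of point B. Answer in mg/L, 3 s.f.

0.0116 mg/L

0.98 µg/L = 0.00098 mg/L.
After input A: C = (1.6·0.00098 + 0.37·0.0512) / 1.97 = 0.01041 mg/L.
Over the 12 km reach to input B (t = 2.353e+04 s = 0.2723 d), decay gives C = 0.01041·exp(−0.13·0.2723) = 0.01005 mg/L.
65.8 L/s = 0.0658 m³/s.
After input B: C = (1.97·0.01005 + 0.0658·0.0595) / 2.036 = 0.01165 mg/L.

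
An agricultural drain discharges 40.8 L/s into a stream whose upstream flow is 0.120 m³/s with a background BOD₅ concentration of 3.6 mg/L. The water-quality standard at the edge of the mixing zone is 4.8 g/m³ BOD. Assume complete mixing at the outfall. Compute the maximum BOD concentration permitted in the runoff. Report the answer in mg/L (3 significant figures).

8.33 mg/L

40.8 L/s = 0.0408 m³/s.
Mass balance: 4.8·0.1608 = 0.0408·Cₑ + 0.12·3.6.
Cₑ = (0.7718 − 0.432) / 0.0408 = 8.329 mg/L.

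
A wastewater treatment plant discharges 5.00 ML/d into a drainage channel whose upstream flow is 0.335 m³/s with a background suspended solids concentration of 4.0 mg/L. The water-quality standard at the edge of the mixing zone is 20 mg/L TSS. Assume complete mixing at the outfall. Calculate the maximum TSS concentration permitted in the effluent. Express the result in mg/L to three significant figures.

5.00 ML/d = 0.05787 m³/s.
Mass balance: 20·0.3929 = 0.05787·Cₑ + 0.335·4.
Cₑ = (7.857 − 1.34) / 0.05787 = 112.6 mg/L.

113 mg/L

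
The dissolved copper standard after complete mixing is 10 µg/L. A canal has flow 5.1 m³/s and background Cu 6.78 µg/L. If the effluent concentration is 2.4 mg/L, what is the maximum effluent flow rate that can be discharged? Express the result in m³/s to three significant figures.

6.78 µg/L = 0.00678 mg/L.
10 µg/L = 0.01 mg/L.
Mass balance at complete mixing: C_std·(Q_w + Q_r) = Q_w·C_e + Q_r·C_b.
Rearranging, Q_w = Q_r·(C_std − C_b)/(C_e − C_std) = 5.1·(0.01 − 0.00678) / (2.4 − 0.01) = 0.006871 m³/s.

0.00687 m³/s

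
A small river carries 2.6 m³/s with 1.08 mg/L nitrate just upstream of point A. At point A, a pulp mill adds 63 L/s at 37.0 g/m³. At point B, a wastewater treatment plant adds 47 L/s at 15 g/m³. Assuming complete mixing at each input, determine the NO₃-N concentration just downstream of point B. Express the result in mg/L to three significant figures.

2.16 mg/L

63 L/s = 0.063 m³/s.
After input A: C = (2.6·1.08 + 0.063·37) / 2.663 = 1.93 mg/L.
47 L/s = 0.047 m³/s.
After input B: C = (2.663·1.93 + 0.047·15) / 2.71 = 2.156 mg/L.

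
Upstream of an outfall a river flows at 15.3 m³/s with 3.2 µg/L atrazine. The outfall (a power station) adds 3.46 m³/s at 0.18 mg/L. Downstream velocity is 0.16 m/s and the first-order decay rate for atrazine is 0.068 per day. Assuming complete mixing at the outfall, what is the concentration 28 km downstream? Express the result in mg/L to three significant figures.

3.2 µg/L = 0.0032 mg/L.
After complete mixing, C₀ = (3.46·0.18 + 15.3·0.0032) / 18.76 = 0.03581 mg/L.
Travel time t = 2.8e+04 m / 0.16 m/s = 1.75e+05 s = 2.025 d.
C = 0.03581·exp(−0.068·2.025) = 0.03581·0.8713 = 0.0312 mg/L.

0.0312 mg/L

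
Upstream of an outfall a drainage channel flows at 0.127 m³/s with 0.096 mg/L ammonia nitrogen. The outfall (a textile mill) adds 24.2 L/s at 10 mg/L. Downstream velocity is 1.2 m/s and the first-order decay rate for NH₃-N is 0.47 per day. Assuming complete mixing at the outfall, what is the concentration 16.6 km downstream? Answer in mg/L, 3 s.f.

24.2 L/s = 0.0242 m³/s.
After complete mixing, C₀ = (0.0242·10 + 0.127·0.096) / 0.1512 = 1.681 mg/L.
Travel time t = 1.66e+04 m / 1.2 m/s = 1.383e+04 s = 0.1601 d.
C = 1.681·exp(−0.47·0.1601) = 1.681·0.9275 = 1.559 mg/L.

1.56 mg/L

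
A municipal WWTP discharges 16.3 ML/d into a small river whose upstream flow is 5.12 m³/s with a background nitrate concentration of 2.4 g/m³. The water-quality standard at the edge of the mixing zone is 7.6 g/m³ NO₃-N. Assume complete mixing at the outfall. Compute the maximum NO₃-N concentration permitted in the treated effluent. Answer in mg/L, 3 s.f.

149 mg/L

16.3 ML/d = 0.1887 m³/s.
Mass balance: 7.6·5.309 = 0.1887·Cₑ + 5.12·2.4.
Cₑ = (40.35 − 12.29) / 0.1887 = 148.7 mg/L.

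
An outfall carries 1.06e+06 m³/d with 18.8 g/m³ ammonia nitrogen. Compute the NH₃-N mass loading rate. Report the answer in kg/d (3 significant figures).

19900 kg/d

1.06e+06 m³/d = 12.27 m³/s.
Mass flux = Q·C = 12.27 m³/s × 18.8 g/m³ = 230.6 g/s.
= 230.6 g/s × 86.4 = 1.993e+04 kg/d.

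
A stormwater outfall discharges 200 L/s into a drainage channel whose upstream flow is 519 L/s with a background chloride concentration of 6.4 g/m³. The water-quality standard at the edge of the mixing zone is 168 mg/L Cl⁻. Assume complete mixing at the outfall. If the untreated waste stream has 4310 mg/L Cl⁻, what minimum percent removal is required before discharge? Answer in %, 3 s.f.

86.4 %

200 L/s = 0.2 m³/s.
519 L/s = 0.519 m³/s.
Mass balance: 168·0.719 = 0.2·Cₑ + 0.519·6.4.
Cₑ = (120.8 − 3.322) / 0.2 = 587.4 mg/L.
Required removal = 1 − 587.4/4310 = 86.37 %.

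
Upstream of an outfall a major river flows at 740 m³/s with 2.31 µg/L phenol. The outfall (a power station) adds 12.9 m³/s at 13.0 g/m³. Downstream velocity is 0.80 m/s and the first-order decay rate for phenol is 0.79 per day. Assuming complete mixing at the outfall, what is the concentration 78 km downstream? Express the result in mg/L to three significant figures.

0.0923 mg/L

2.31 µg/L = 0.00231 mg/L.
After complete mixing, C₀ = (12.9·13 + 740·0.00231) / 752.9 = 0.225 mg/L.
Travel time t = 7.8e+04 m / 0.80 m/s = 9.75e+04 s = 1.128 d.
C = 0.225·exp(−0.79·1.128) = 0.225·0.41 = 0.09226 mg/L.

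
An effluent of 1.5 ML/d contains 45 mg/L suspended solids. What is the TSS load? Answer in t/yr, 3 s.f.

24.7 t/yr

1.5 ML/d = 0.01736 m³/s.
Mass flux = Q·C = 0.01736 m³/s × 45 g/m³ = 0.7812 g/s.
= 0.7812 g/s × 31.56 = 24.65 t/yr.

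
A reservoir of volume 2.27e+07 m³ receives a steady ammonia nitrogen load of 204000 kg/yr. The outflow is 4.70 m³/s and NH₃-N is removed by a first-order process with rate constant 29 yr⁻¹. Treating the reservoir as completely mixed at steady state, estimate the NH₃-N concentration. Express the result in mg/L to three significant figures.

Outflow Q = 4.70 m³/s × 3.156e+07 s/yr = 1.483e+08 m³/yr.
Steady-state CSTR mass balance: W = Q·C + k·V·C, so C = W/(Q + kV).
Q + kV = 1.483e+08 + 29·2.27e+07 = 8.066e+08 m³/yr.
C = 204000/8.066e+08 = 0.0002529 kg/m³ = 0.2529 mg/L.

0.253 mg/L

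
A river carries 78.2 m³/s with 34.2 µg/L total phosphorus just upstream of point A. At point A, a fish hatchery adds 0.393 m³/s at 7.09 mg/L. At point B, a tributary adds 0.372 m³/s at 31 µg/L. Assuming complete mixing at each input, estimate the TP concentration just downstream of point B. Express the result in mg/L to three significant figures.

0.0693 mg/L

34.2 µg/L = 0.0342 mg/L.
After input A: C = (78.2·0.0342 + 0.393·7.09) / 78.59 = 0.06948 mg/L.
31 µg/L = 0.031 mg/L.
After input B: C = (78.59·0.06948 + 0.372·0.031) / 78.97 = 0.0693 mg/L.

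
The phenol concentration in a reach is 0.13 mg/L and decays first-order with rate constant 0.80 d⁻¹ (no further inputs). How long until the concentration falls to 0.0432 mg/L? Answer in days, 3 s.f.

1.38 d

t = ln(C₀/C)/k = ln(0.13/0.0432)/0.80 = 1.102/0.80 = 1.377 d.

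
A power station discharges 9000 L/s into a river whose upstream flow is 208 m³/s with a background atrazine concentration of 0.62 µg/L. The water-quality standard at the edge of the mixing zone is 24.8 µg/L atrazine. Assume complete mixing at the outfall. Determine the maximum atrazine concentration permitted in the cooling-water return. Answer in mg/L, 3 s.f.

9000 L/s = 9 m³/s.
0.62 µg/L = 0.00062 mg/L.
24.8 µg/L = 0.0248 mg/L.
Mass balance: 0.0248·217 = 9·Cₑ + 208·0.00062.
Cₑ = (5.382 − 0.129) / 9 = 0.5836 mg/L.

0.584 mg/L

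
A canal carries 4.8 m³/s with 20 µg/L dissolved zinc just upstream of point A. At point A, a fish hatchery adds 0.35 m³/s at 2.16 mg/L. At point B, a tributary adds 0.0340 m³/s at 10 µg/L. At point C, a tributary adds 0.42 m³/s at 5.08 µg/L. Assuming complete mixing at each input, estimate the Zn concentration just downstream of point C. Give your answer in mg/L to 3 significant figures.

20 µg/L = 0.02 mg/L.
After input A: C = (4.8·0.02 + 0.35·2.16) / 5.15 = 0.1654 mg/L.
10 µg/L = 0.01 mg/L.
After input B: C = (5.15·0.1654 + 0.034·0.01) / 5.184 = 0.1644 mg/L.
5.08 µg/L = 0.00508 mg/L.
After input C: C = (5.184·0.1644 + 0.42·0.00508) / 5.604 = 0.1525 mg/L.

0.152 mg/L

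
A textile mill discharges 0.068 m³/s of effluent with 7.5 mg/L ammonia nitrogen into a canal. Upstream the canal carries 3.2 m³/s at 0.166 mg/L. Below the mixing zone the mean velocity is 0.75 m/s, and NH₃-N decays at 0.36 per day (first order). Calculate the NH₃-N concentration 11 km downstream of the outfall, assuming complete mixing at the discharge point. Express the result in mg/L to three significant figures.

After complete mixing, C₀ = (0.068·7.5 + 3.2·0.166) / 3.268 = 0.3186 mg/L.
Travel time t = 1.1e+04 m / 0.75 m/s = 1.467e+04 s = 0.1698 d.
C = 0.3186·exp(−0.36·0.1698) = 0.3186·0.9407 = 0.2997 mg/L.

0.300 mg/L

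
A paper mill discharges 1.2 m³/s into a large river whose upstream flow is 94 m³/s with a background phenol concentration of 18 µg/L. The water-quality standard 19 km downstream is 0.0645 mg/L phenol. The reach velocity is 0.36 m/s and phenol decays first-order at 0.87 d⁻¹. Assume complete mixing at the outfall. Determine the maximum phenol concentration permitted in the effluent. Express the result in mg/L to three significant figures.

7.30 mg/L

18 µg/L = 0.018 mg/L.
Travel time to the compliance point: t = 1.9e+04/0.36 = 5.278e+04 s = 0.6109 d; decay factor exp(−0.87·0.6109) = 0.5878.
So the concentration just after mixing may be at most 0.0645/0.5878 = 0.1097 mg/L.
Mass balance: 0.1097·95.2 = 1.2·Cₑ + 94·0.018.
Cₑ = (10.45 − 1.692) / 1.2 = 7.296 mg/L.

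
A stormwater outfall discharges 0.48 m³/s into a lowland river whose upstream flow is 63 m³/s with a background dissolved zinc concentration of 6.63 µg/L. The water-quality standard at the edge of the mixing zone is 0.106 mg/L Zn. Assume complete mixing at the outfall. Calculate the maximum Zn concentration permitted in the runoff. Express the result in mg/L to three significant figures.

13.1 mg/L

6.63 µg/L = 0.00663 mg/L.
Mass balance: 0.106·63.48 = 0.48·Cₑ + 63·0.00663.
Cₑ = (6.729 − 0.4177) / 0.48 = 13.15 mg/L.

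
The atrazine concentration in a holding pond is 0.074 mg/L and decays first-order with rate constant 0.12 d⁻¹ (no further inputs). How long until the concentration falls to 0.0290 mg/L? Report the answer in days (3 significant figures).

7.81 d

t = ln(C₀/C)/k = ln(0.074/0.0290)/0.12 = 0.9368/0.12 = 7.806 d.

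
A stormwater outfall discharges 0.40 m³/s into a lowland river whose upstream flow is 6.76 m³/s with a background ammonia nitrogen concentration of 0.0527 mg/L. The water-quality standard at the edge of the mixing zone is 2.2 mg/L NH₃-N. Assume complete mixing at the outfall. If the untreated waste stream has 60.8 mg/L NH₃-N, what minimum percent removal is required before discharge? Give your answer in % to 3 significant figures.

Mass balance: 2.2·7.16 = 0.4·Cₑ + 6.76·0.0527.
Cₑ = (15.75 − 0.3563) / 0.4 = 38.49 mg/L.
Required removal = 1 − 38.49/60.8 = 36.7 %.

36.7 %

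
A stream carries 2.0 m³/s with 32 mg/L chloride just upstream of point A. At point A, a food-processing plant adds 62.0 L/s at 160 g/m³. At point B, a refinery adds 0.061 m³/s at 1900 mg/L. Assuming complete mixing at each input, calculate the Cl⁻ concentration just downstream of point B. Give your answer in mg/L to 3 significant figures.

89.4 mg/L

62.0 L/s = 0.062 m³/s.
After input A: C = (2·32 + 0.062·160) / 2.062 = 35.85 mg/L.
After input B: C = (2.062·35.85 + 0.061·1900) / 2.123 = 89.41 mg/L.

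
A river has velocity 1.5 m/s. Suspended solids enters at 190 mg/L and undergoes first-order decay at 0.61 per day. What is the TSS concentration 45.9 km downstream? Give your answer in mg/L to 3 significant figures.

153 mg/L

Travel time t = 45.9 km / 1.5 m/s = 4.59e+04/1.5 = 3.06e+04 s = 0.3542 d.
First-order decay: C = 190·exp(−0.61·0.3542) = 190·0.8057 = 153.1 mg/L.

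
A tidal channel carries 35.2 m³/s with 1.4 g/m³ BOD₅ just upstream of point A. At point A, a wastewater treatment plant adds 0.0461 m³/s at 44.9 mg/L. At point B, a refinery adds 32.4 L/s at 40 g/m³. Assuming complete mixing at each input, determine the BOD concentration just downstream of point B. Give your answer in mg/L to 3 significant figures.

After input A: C = (35.2·1.4 + 0.0461·44.9) / 35.25 = 1.457 mg/L.
32.4 L/s = 0.0324 m³/s.
After input B: C = (35.25·1.457 + 0.0324·40) / 35.28 = 1.492 mg/L.

1.49 mg/L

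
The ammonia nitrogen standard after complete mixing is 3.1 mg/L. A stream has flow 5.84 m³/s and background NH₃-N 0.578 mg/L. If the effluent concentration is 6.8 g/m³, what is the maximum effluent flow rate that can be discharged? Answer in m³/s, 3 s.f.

Mass balance at complete mixing: C_std·(Q_w + Q_r) = Q_w·C_e + Q_r·C_b.
Rearranging, Q_w = Q_r·(C_std − C_b)/(C_e − C_std) = 5.84·(3.1 − 0.578) / (6.8 − 3.1) = 3.981 m³/s.

3.98 m³/s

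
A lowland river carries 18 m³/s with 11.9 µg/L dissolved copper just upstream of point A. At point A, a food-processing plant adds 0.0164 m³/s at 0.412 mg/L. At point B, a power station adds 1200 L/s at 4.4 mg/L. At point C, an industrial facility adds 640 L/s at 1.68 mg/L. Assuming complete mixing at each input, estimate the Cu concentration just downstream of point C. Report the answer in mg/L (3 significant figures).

0.331 mg/L

11.9 µg/L = 0.0119 mg/L.
After input A: C = (18·0.0119 + 0.0164·0.412) / 18.02 = 0.01226 mg/L.
1200 L/s = 1.2 m³/s.
After input B: C = (18.02·0.01226 + 1.2·4.4) / 19.22 = 0.2863 mg/L.
640 L/s = 0.64 m³/s.
After input C: C = (19.22·0.2863 + 0.64·1.68) / 19.86 = 0.3312 mg/L.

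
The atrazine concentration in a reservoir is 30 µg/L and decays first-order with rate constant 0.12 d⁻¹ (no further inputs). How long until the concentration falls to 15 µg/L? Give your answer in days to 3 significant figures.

5.78 d

t = ln(C₀/C)/k = ln(30/15)/0.12 = 0.6931/0.12 = 5.776 d.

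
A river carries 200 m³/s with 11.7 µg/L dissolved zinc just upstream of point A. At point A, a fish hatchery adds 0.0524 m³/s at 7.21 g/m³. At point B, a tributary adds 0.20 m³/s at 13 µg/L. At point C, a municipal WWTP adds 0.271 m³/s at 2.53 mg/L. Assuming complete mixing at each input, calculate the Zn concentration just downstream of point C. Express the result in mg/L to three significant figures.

0.0170 mg/L

11.7 µg/L = 0.0117 mg/L.
After input A: C = (200·0.0117 + 0.0524·7.21) / 200.1 = 0.01359 mg/L.
13 µg/L = 0.013 mg/L.
After input B: C = (200.1·0.01359 + 0.2·0.013) / 200.3 = 0.01358 mg/L.
After input C: C = (200.3·0.01358 + 0.271·2.53) / 200.5 = 0.01699 mg/L.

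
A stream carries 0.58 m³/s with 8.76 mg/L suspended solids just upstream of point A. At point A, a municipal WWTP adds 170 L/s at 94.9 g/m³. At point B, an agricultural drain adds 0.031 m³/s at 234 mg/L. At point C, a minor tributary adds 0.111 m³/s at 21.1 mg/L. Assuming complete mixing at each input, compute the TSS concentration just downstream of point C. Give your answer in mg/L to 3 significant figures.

170 L/s = 0.17 m³/s.
After input A: C = (0.58·8.76 + 0.17·94.9) / 0.75 = 28.29 mg/L.
After input B: C = (0.75·28.29 + 0.031·234) / 0.781 = 36.45 mg/L.
After input C: C = (0.781·36.45 + 0.111·21.1) / 0.892 = 34.54 mg/L.

34.5 mg/L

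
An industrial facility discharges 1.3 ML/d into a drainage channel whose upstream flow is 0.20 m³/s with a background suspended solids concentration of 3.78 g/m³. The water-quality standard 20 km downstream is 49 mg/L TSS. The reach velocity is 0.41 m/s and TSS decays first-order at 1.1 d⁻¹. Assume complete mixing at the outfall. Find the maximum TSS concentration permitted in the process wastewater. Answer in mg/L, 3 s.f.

1.3 ML/d = 0.01505 m³/s.
Travel time to the compliance point: t = 2e+04/0.41 = 4.878e+04 s = 0.5646 d; decay factor exp(−1.1·0.5646) = 0.5374.
So the concentration just after mixing may be at most 49/0.5374 = 91.18 mg/L.
Mass balance: 91.18·0.215 = 0.01505·Cₑ + 0.2·3.78.
Cₑ = (19.61 − 0.756) / 0.01505 = 1253 mg/L.

1250 mg/L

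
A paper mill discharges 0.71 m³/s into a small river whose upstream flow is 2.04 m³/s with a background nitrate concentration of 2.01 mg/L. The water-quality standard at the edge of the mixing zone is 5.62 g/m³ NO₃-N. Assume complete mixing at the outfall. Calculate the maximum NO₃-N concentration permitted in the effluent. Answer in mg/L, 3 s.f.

Mass balance: 5.62·2.75 = 0.71·Cₑ + 2.04·2.01.
Cₑ = (15.46 − 4.1) / 0.71 = 15.99 mg/L.

16.0 mg/L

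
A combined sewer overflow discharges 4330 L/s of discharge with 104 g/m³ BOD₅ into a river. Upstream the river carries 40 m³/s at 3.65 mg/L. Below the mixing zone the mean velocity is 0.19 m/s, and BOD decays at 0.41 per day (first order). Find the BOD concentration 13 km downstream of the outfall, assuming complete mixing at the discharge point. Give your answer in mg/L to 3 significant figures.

9.72 mg/L

4330 L/s = 4.33 m³/s.
After complete mixing, C₀ = (4.33·104 + 40·3.65) / 44.33 = 13.45 mg/L.
Travel time t = 1.3e+04 m / 0.19 m/s = 6.842e+04 s = 0.7919 d.
C = 13.45·exp(−0.41·0.7919) = 13.45·0.7228 = 9.722 mg/L.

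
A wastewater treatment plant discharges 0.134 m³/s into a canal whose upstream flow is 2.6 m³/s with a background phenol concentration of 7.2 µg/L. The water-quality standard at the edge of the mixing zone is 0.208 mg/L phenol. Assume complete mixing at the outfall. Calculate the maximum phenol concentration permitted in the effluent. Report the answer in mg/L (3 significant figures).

4.10 mg/L

7.2 µg/L = 0.0072 mg/L.
Mass balance: 0.208·2.734 = 0.134·Cₑ + 2.6·0.0072.
Cₑ = (0.5687 − 0.01872) / 0.134 = 4.104 mg/L.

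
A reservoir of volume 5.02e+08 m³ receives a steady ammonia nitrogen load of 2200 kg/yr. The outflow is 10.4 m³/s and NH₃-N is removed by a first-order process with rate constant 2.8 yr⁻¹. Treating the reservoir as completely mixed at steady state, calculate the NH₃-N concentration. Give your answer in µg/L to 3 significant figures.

Outflow Q = 10.4 m³/s × 3.156e+07 s/yr = 3.282e+08 m³/yr.
Steady-state CSTR mass balance: W = Q·C + k·V·C, so C = W/(Q + kV).
Q + kV = 3.282e+08 + 2.8·5.02e+08 = 1.734e+09 m³/yr.
C = 2200/1.734e+09 = 1.269e-06 kg/m³ = 0.001269 mg/L = 1.269 µg/L.

1.27 µg/L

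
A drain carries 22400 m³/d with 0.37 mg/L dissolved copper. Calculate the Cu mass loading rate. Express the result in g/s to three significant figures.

0.0959 g/s

22400 m³/d = 0.2593 m³/s.
Mass flux = Q·C = 0.2593 m³/s × 0.37 g/m³ = 0.09593 g/s.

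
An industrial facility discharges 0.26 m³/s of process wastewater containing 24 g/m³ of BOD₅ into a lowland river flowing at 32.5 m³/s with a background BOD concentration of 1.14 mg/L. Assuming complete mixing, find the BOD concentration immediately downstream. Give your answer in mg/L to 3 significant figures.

1.32 mg/L

Conservation of mass across the mixing zone: C = (0.26·24 + 32.5·1.14) / (0.26 + 32.5) = 43.29/32.76 = 1.321 mg/L.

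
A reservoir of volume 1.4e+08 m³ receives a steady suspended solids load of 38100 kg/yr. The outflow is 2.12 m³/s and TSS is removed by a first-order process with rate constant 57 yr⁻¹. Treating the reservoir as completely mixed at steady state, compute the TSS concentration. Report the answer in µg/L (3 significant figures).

Outflow Q = 2.12 m³/s × 3.156e+07 s/yr = 6.69e+07 m³/yr.
Steady-state CSTR mass balance: W = Q·C + k·V·C, so C = W/(Q + kV).
Q + kV = 6.69e+07 + 57·1.4e+08 = 8.047e+09 m³/yr.
C = 38100/8.047e+09 = 4.735e-06 kg/m³ = 0.004735 mg/L = 4.735 µg/L.

4.73 µg/L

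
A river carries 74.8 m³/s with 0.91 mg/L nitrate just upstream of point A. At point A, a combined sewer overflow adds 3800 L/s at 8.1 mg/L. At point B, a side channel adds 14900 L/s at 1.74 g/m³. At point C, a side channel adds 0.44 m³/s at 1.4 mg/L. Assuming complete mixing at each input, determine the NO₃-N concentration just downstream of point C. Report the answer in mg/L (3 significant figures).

1.33 mg/L

3800 L/s = 3.8 m³/s.
After input A: C = (74.8·0.91 + 3.8·8.1) / 78.6 = 1.258 mg/L.
14900 L/s = 14.9 m³/s.
After input B: C = (78.6·1.258 + 14.9·1.74) / 93.5 = 1.334 mg/L.
After input C: C = (93.5·1.334 + 0.44·1.4) / 93.94 = 1.335 mg/L.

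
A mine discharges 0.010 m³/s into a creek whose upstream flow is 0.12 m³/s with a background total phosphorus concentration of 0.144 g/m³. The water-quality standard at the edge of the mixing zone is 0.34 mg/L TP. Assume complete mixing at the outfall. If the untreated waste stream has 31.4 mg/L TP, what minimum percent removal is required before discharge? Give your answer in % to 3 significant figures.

Mass balance: 0.34·0.13 = 0.01·Cₑ + 0.12·0.144.
Cₑ = (0.0442 − 0.01728) / 0.01 = 2.692 mg/L.
Required removal = 1 − 2.692/31.4 = 91.43 %.

91.4 %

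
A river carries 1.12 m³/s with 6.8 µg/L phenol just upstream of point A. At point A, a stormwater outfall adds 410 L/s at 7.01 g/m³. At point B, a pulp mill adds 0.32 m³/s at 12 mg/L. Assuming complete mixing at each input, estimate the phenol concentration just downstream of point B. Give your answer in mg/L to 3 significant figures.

6.8 µg/L = 0.0068 mg/L.
410 L/s = 0.41 m³/s.
After input A: C = (1.12·0.0068 + 0.41·7.01) / 1.53 = 1.883 mg/L.
After input B: C = (1.53·1.883 + 0.32·12) / 1.85 = 3.633 mg/L.

3.63 mg/L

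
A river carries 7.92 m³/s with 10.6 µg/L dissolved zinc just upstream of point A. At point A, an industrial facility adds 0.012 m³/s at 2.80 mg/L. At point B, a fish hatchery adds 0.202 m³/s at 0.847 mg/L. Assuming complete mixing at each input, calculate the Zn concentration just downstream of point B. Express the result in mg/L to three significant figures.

10.6 µg/L = 0.0106 mg/L.
After input A: C = (7.92·0.0106 + 0.012·2.8) / 7.932 = 0.01482 mg/L.
After input B: C = (7.932·0.01482 + 0.202·0.847) / 8.134 = 0.03549 mg/L.

0.0355 mg/L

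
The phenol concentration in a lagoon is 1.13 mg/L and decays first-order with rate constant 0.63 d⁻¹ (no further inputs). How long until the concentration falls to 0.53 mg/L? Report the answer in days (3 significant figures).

1.20 d

t = ln(C₀/C)/k = ln(1.13/0.53)/0.63 = 0.7571/0.63 = 1.202 d.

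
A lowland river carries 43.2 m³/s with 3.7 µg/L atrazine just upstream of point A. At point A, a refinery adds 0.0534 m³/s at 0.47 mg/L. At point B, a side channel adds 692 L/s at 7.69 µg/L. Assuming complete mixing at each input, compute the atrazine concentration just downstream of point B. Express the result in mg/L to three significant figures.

0.00433 mg/L

3.7 µg/L = 0.0037 mg/L.
After input A: C = (43.2·0.0037 + 0.0534·0.47) / 43.25 = 0.004276 mg/L.
692 L/s = 0.692 m³/s.
7.69 µg/L = 0.00769 mg/L.
After input B: C = (43.25·0.004276 + 0.692·0.00769) / 43.95 = 0.004329 mg/L.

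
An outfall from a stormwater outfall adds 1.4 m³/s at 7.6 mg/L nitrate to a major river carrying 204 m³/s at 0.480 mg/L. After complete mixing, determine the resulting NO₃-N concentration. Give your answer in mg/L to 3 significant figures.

0.529 mg/L

By mass balance at complete mixing, C = (1.4·7.6 + 204·0.48) / (1.4 + 204) = 108.6/205.4 = 0.5285 mg/L.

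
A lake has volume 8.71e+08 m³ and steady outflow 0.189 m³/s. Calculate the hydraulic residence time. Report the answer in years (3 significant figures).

146 yr

Q = 0.189 m³/s × 3.156e+07 s/yr = 5.964e+06 m³/yr.
Hydraulic residence time τ = V/Q = 8.71e+08/5.964e+06 = 146 yr.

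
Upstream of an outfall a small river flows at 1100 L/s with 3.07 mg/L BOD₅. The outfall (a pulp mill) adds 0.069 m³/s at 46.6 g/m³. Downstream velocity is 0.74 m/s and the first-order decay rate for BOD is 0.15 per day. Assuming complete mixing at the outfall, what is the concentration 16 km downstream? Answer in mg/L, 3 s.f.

5.43 mg/L

1100 L/s = 1.1 m³/s.
After complete mixing, C₀ = (0.069·46.6 + 1.1·3.07) / 1.169 = 5.639 mg/L.
Travel time t = 1.6e+04 m / 0.74 m/s = 2.162e+04 s = 0.2503 d.
C = 5.639·exp(−0.15·0.2503) = 5.639·0.9632 = 5.432 mg/L.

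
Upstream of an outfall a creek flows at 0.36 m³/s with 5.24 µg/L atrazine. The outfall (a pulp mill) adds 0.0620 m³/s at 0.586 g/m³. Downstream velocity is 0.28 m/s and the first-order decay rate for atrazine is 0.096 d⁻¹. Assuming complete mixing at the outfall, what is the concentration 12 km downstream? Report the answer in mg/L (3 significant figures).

0.0864 mg/L

5.24 µg/L = 0.00524 mg/L.
After complete mixing, C₀ = (0.062·0.586 + 0.36·0.00524) / 0.422 = 0.09056 mg/L.
Travel time t = 1.2e+04 m / 0.28 m/s = 4.286e+04 s = 0.496 d.
C = 0.09056·exp(−0.096·0.496) = 0.09056·0.9535 = 0.08635 mg/L.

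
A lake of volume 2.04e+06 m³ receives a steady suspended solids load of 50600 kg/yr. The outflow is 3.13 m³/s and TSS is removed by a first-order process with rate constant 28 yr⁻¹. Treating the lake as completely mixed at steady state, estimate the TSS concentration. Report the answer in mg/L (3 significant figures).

0.325 mg/L

Outflow Q = 3.13 m³/s × 3.156e+07 s/yr = 9.878e+07 m³/yr.
Steady-state CSTR mass balance: W = Q·C + k·V·C, so C = W/(Q + kV).
Q + kV = 9.878e+07 + 28·2.04e+06 = 1.559e+08 m³/yr.
C = 50600/1.559e+08 = 0.0003246 kg/m³ = 0.3246 mg/L.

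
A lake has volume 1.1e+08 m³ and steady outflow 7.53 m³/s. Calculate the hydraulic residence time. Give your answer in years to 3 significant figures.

Q = 7.53 m³/s × 3.156e+07 s/yr = 2.376e+08 m³/yr.
Hydraulic residence time τ = V/Q = 1.1e+08/2.376e+08 = 0.4629 yr.

0.463 yr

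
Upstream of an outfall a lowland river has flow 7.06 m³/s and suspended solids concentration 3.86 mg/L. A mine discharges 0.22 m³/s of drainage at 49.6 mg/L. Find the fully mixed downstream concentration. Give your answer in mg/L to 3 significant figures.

5.24 mg/L

Flow-weighted mixing gives C = (0.22·49.6 + 7.06·3.86) / (0.22 + 7.06) = 38.16/7.28 = 5.242 mg/L.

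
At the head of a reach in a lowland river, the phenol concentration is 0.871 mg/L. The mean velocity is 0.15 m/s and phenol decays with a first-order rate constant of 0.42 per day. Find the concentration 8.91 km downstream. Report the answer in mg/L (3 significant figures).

0.653 mg/L

Travel time t = 8.91 km / 0.15 m/s = 8910/0.15 = 5.94e+04 s = 0.6875 d.
First-order decay: C = 0.871·exp(−0.42·0.6875) = 0.871·0.7492 = 0.6526 mg/L.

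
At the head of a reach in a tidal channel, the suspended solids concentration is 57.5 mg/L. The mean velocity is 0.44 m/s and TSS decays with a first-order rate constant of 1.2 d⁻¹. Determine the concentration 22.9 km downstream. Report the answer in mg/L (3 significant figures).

27.9 mg/L

Travel time t = 22.9 km / 0.44 m/s = 2.29e+04/0.44 = 5.205e+04 s = 0.6024 d.
First-order decay: C = 57.5·exp(−1.2·0.6024) = 57.5·0.4854 = 27.91 mg/L.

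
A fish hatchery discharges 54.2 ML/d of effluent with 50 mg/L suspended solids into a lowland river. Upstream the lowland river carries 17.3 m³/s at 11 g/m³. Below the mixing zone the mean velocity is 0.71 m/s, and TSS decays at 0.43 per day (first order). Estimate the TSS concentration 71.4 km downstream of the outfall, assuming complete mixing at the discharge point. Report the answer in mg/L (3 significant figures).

7.50 mg/L

54.2 ML/d = 0.6273 m³/s.
After complete mixing, C₀ = (0.6273·50 + 17.3·11) / 17.93 = 12.36 mg/L.
Travel time t = 7.14e+04 m / 0.71 m/s = 1.006e+05 s = 1.164 d.
C = 12.36·exp(−0.43·1.164) = 12.36·0.6062 = 7.496 mg/L.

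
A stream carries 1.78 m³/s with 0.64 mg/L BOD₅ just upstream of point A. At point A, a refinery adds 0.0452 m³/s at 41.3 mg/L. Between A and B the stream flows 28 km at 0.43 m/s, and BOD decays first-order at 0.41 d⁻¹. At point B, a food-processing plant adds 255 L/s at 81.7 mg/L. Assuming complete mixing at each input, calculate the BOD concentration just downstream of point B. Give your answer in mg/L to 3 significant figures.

11.1 mg/L

After input A: C = (1.78·0.64 + 0.0452·41.3) / 1.825 = 1.647 mg/L.
Over the 28 km reach to input B (t = 6.512e+04 s = 0.7537 d), decay gives C = 1.647·exp(−0.41·0.7537) = 1.209 mg/L.
255 L/s = 0.255 m³/s.
After input B: C = (1.825·1.209 + 0.255·81.7) / 2.08 = 11.08 mg/L.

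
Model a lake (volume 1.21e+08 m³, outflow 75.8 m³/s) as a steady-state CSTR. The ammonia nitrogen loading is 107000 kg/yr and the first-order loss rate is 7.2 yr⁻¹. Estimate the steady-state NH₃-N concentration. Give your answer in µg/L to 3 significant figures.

Outflow Q = 75.8 m³/s × 3.156e+07 s/yr = 2.392e+09 m³/yr.
Steady-state CSTR mass balance: W = Q·C + k·V·C, so C = W/(Q + kV).
Q + kV = 2.392e+09 + 7.2·1.21e+08 = 3.263e+09 m³/yr.
C = 107000/3.263e+09 = 3.279e-05 kg/m³ = 0.03279 mg/L = 32.79 µg/L.

32.8 µg/L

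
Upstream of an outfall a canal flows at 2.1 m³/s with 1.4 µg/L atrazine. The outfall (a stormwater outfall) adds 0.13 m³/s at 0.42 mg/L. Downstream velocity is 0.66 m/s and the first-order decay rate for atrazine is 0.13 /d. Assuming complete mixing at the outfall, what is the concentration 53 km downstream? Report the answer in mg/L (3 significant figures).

0.0229 mg/L

1.4 µg/L = 0.0014 mg/L.
After complete mixing, C₀ = (0.13·0.42 + 2.1·0.0014) / 2.23 = 0.0258 mg/L.
Travel time t = 5.3e+04 m / 0.66 m/s = 8.03e+04 s = 0.9294 d.
C = 0.0258·exp(−0.13·0.9294) = 0.0258·0.8862 = 0.02287 mg/L.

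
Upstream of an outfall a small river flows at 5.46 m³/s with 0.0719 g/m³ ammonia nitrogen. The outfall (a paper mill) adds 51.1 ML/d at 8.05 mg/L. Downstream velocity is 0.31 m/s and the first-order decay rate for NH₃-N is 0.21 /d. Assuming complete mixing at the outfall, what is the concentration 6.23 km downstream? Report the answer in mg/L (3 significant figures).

51.1 ML/d = 0.5914 m³/s.
After complete mixing, C₀ = (0.5914·8.05 + 5.46·0.0719) / 6.051 = 0.8516 mg/L.
Travel time t = 6230 m / 0.31 m/s = 2.01e+04 s = 0.2326 d.
C = 0.8516·exp(−0.21·0.2326) = 0.8516·0.9523 = 0.811 mg/L.

0.811 mg/L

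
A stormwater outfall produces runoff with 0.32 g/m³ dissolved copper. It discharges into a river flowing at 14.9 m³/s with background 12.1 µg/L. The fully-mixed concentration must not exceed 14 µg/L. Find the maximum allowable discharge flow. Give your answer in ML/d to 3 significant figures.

7.99 ML/d

12.1 µg/L = 0.0121 mg/L.
14 µg/L = 0.014 mg/L.
Mass balance at complete mixing: C_std·(Q_w + Q_r) = Q_w·C_e + Q_r·C_b.
Rearranging, Q_w = Q_r·(C_std − C_b)/(C_e − C_std) = 14.9·(0.014 − 0.0121) / (0.32 − 0.014) = 0.09252 m³/s.
= 7.993 ML/d.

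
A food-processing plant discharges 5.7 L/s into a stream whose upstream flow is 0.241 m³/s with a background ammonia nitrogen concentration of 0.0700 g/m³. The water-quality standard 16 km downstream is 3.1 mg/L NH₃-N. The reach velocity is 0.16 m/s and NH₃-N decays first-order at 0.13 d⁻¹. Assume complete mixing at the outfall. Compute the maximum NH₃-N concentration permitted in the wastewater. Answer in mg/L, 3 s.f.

5.7 L/s = 0.0057 m³/s.
Travel time to the compliance point: t = 1.6e+04/0.16 = 1e+05 s = 1.157 d; decay factor exp(−0.13·1.157) = 0.8603.
So the concentration just after mixing may be at most 3.1/0.8603 = 3.603 mg/L.
Mass balance: 3.603·0.2467 = 0.0057·Cₑ + 0.241·0.07.
Cₑ = (0.8889 − 0.01687) / 0.0057 = 153 mg/L.

153 mg/L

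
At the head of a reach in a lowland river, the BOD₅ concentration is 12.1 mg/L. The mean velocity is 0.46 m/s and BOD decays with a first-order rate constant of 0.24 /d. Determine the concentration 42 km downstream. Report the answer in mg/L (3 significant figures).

Travel time t = 42 km / 0.46 m/s = 4.2e+04/0.46 = 9.13e+04 s = 1.057 d.
First-order decay: C = 12.1·exp(−0.24·1.057) = 12.1·0.776 = 9.389 mg/L.

9.39 mg/L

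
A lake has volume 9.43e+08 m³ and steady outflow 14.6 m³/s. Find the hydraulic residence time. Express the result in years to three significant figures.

2.05 yr

Q = 14.6 m³/s × 3.156e+07 s/yr = 4.607e+08 m³/yr.
Hydraulic residence time τ = V/Q = 9.43e+08/4.607e+08 = 2.047 yr.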